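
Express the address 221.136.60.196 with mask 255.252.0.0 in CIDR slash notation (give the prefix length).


Binary: 11111111.11111100.00000000.00000000
Count leading 1s
Prefix: /14


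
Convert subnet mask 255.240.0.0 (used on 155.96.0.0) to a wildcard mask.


Subnet mask: 255.240.0.0
Wildcard = 255.255.255.255 - subnet mask
255 - 255 = 0
255 - 240 = 15
255 - 0 = 255
255 - 0 = 255
Wildcard: 0.15.255.255


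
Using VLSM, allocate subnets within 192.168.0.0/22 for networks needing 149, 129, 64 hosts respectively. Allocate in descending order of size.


149 hosts -> /24 (254 usable): 192.168.0.0/24
129 hosts -> /24 (254 usable): 192.168.1.0/24
64 hosts -> /25 (126 usable): 192.168.2.0/25
Allocation: 192.168.0.0/24 (149 hosts, 254 usable); 192.168.1.0/24 (129 hosts, 254 usable); 192.168.2.0/25 (64 hosts, 126 usable)


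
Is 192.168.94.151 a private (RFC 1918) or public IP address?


RFC 1918 private ranges:
  10.0.0.0/8 (10.0.0.0 - 10.255.255.255)
  172.16.0.0/12 (172.16.0.0 - 172.31.255.255)
  192.168.0.0/16 (192.168.0.0 - 192.168.255.255)
Private (in 192.168.0.0/16)


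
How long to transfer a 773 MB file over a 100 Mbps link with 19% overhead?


Effective throughput = 100 * (1 - 19/100) = 81 Mbps
File size in Mb = 773 * 8 = 6184 Mb
Time = 6184 / 81
Time = 76.3457 seconds


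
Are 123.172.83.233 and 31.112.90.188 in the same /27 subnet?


Mask: 255.255.255.224
123.172.83.233 AND mask = 123.172.83.224
31.112.90.188 AND mask = 31.112.90.160
No, different subnets (123.172.83.224 vs 31.112.90.160)


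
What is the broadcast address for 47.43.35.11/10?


Network: 47.0.0.0/10
Host bits = 22
Set all host bits to 1:
Broadcast: 47.63.255.255


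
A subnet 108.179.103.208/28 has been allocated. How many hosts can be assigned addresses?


Host bits = 32 - 28 = 4
Total addresses = 2^4 = 16
Usable = total - 2 (network and broadcast)
Usable hosts: 14


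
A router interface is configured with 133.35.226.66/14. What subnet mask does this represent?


/14 means 14 network bits, 18 host bits
Binary: 11111111111111000000000000000000
Mask: 255.252.0.0


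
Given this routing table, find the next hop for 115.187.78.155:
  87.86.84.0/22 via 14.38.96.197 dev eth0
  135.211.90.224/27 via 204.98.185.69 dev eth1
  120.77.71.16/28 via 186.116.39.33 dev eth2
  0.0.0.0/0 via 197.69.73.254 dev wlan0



Longest prefix match for 115.187.78.155:
  /22 87.86.84.0: no
  /27 135.211.90.224: no
  /28 120.77.71.16: no
  /0 0.0.0.0: MATCH
Selected: next-hop 197.69.73.254 via wlan0 (matched /0)


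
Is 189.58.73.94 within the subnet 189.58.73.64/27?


Subnet network: 189.58.73.64
Test IP AND mask: 189.58.73.64
Yes, 189.58.73.94 is in 189.58.73.64/27


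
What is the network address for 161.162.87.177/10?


IP:   10100001.10100010.01010111.10110001
Mask: 11111111.11000000.00000000.00000000
AND operation:
Net:  10100001.10000000.00000000.00000000
Network: 161.128.0.0/10


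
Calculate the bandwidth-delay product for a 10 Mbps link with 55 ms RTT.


BDP = bandwidth * RTT
= 10 Mbps * 55 ms
= 10 * 1e6 * 55 / 1000 bits
= 550000 bits
= 68750 bytes
= 67.1387 KB
BDP = 550000 bits (68750 bytes)


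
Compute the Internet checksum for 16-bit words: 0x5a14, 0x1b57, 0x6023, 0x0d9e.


Sum all words (with carry folding):
+ 0x5a14 = 0x5a14
+ 0x1b57 = 0x756b
+ 0x6023 = 0xd58e
+ 0x0d9e = 0xe32c
One's complement: ~0xe32c
Checksum = 0x1cd3


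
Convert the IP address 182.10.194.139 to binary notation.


182 = 10110110
10 = 00001010
194 = 11000010
139 = 10001011
Binary: 10110110.00001010.11000010.10001011


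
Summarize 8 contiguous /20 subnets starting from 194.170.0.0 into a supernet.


Original prefix: /20
Number of subnets: 8 = 2^3
New prefix = 20 - 3 = 17
Supernet: 194.170.0.0/17


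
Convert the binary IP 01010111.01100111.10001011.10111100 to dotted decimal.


01010111 = 87
01100111 = 103
10001011 = 139
10111100 = 188
IP: 87.103.139.188


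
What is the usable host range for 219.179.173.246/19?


Network: 219.179.160.0
Broadcast: 219.179.191.255
First usable = network + 1
Last usable = broadcast - 1
Range: 219.179.160.1 to 219.179.191.254


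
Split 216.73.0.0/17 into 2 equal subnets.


New prefix = 17 + 1 = 18
Each subnet has 16384 addresses
  216.73.0.0/18
  216.73.64.0/18
Subnets: 216.73.0.0/18, 216.73.64.0/18


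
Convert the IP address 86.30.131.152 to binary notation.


86 = 01010110
30 = 00011110
131 = 10000011
152 = 10011000
Binary: 01010110.00011110.10000011.10011000


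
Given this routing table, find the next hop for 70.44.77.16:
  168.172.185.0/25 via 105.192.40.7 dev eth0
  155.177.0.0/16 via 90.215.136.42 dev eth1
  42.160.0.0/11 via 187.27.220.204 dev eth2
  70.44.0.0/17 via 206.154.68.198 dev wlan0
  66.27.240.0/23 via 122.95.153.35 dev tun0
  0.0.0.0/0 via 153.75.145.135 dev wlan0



Longest prefix match for 70.44.77.16:
  /25 168.172.185.0: no
  /16 155.177.0.0: no
  /11 42.160.0.0: no
  /17 70.44.0.0: MATCH
  /23 66.27.240.0: no
  /0 0.0.0.0: MATCH
Selected: next-hop 206.154.68.198 via wlan0 (matched /17)


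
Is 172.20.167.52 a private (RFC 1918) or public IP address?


RFC 1918 private ranges:
  10.0.0.0/8 (10.0.0.0 - 10.255.255.255)
  172.16.0.0/12 (172.16.0.0 - 172.31.255.255)
  192.168.0.0/16 (192.168.0.0 - 192.168.255.255)
Private (in 172.16.0.0/12)


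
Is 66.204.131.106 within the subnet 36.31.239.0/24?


Subnet network: 36.31.239.0
Test IP AND mask: 66.204.131.0
No, 66.204.131.106 is not in 36.31.239.0/24


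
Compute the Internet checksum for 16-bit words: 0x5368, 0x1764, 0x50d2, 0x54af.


Sum all words (with carry folding):
+ 0x5368 = 0x5368
+ 0x1764 = 0x6acc
+ 0x50d2 = 0xbb9e
+ 0x54af = 0x104e
One's complement: ~0x104e
Checksum = 0xefb1


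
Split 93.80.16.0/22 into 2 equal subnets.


New prefix = 22 + 1 = 23
Each subnet has 512 addresses
  93.80.16.0/23
  93.80.18.0/23
Subnets: 93.80.16.0/23, 93.80.18.0/23


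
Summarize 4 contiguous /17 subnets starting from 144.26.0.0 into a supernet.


Original prefix: /17
Number of subnets: 4 = 2^2
New prefix = 17 - 2 = 15
Supernet: 144.26.0.0/15


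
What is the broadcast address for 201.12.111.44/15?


Network: 201.12.0.0/15
Host bits = 17
Set all host bits to 1:
Broadcast: 201.13.255.255


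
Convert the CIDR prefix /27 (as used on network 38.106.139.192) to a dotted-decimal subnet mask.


/27 means 27 network bits, 5 host bits
Binary: 11111111111111111111111111100000
Mask: 255.255.255.224


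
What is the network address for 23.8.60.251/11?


IP:   00010111.00001000.00111100.11111011
Mask: 11111111.11100000.00000000.00000000
AND operation:
Net:  00010111.00000000.00000000.00000000
Network: 23.0.0.0/11


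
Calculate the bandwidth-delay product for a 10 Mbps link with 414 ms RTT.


BDP = bandwidth * RTT
= 10 Mbps * 414 ms
= 10 * 1e6 * 414 / 1000 bits
= 4140000 bits
= 517500 bytes
= 505.3711 KB
BDP = 4140000 bits (517500 bytes)


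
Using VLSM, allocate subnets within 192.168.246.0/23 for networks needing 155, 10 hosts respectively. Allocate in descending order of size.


155 hosts -> /24 (254 usable): 192.168.246.0/24
10 hosts -> /28 (14 usable): 192.168.247.0/28
Allocation: 192.168.246.0/24 (155 hosts, 254 usable); 192.168.247.0/28 (10 hosts, 14 usable)


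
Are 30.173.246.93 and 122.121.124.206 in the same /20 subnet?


Mask: 255.255.240.0
30.173.246.93 AND mask = 30.173.240.0
122.121.124.206 AND mask = 122.121.112.0
No, different subnets (30.173.240.0 vs 122.121.112.0)


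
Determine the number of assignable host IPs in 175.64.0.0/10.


Host bits = 32 - 10 = 22
Total addresses = 2^22 = 4194304
Usable = total - 2 (network and broadcast)
Usable hosts: 4194302


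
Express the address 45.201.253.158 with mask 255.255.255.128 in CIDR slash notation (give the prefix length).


Binary: 11111111.11111111.11111111.10000000
Count leading 1s
Prefix: /25


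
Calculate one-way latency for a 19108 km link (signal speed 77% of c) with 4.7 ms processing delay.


Speed = 0.77 * 3e5 km/s = 231000 km/s
Propagation delay = 19108 / 231000 = 0.0827 s = 82.7186 ms
Processing delay = 4.7 ms
Total one-way latency = 87.4186 ms


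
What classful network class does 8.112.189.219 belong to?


First octet: 8
Binary: 00001000
0xxxxxxx -> Class A (1-126)
Class A, default mask 255.0.0.0 (/8)


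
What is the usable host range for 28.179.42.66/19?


Network: 28.179.32.0
Broadcast: 28.179.63.255
First usable = network + 1
Last usable = broadcast - 1
Range: 28.179.32.1 to 28.179.63.254


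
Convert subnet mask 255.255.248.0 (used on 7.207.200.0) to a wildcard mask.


Subnet mask: 255.255.248.0
Wildcard = 255.255.255.255 - subnet mask
255 - 255 = 0
255 - 255 = 0
255 - 248 = 7
255 - 0 = 255
Wildcard: 0.0.7.255


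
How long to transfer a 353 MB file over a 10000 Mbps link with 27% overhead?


Effective throughput = 10000 * (1 - 27/100) = 7300 Mbps
File size in Mb = 353 * 8 = 2824 Mb
Time = 2824 / 7300
Time = 0.3868 seconds


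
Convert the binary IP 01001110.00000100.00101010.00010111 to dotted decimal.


01001110 = 78
00000100 = 4
00101010 = 42
00010111 = 23
IP: 78.4.42.23


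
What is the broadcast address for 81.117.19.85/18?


Network: 81.117.0.0/18
Host bits = 14
Set all host bits to 1:
Broadcast: 81.117.63.255


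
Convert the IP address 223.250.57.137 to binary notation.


223 = 11011111
250 = 11111010
57 = 00111001
137 = 10001001
Binary: 11011111.11111010.00111001.10001001


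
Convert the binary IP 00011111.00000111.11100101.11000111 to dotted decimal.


00011111 = 31
00000111 = 7
11100101 = 229
11000111 = 199
IP: 31.7.229.199


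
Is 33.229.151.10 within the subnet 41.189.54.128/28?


Subnet network: 41.189.54.128
Test IP AND mask: 33.229.151.0
No, 33.229.151.10 is not in 41.189.54.128/28


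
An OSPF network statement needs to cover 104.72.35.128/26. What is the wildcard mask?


Subnet mask: 255.255.255.192
Wildcard = 255.255.255.255 - subnet mask
255 - 255 = 0
255 - 255 = 0
255 - 255 = 0
255 - 192 = 63
Wildcard: 0.0.0.63


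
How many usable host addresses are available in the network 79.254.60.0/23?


Host bits = 32 - 23 = 9
Total addresses = 2^9 = 512
Usable = total - 2 (network and broadcast)
Usable hosts: 510


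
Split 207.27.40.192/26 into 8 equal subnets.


New prefix = 26 + 3 = 29
Each subnet has 8 addresses
  207.27.40.192/29
  207.27.40.200/29
  207.27.40.208/29
  207.27.40.216/29
  207.27.40.224/29
  207.27.40.232/29
  207.27.40.240/29
  207.27.40.248/29
Subnets: 207.27.40.192/29, 207.27.40.200/29, 207.27.40.208/29, 207.27.40.216/29, 207.27.40.224/29, 207.27.40.232/29, 207.27.40.240/29, 207.27.40.248/29


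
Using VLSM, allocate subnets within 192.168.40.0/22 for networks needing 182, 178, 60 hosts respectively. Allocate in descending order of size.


182 hosts -> /24 (254 usable): 192.168.40.0/24
178 hosts -> /24 (254 usable): 192.168.41.0/24
60 hosts -> /26 (62 usable): 192.168.42.0/26
Allocation: 192.168.40.0/24 (182 hosts, 254 usable); 192.168.41.0/24 (178 hosts, 254 usable); 192.168.42.0/26 (60 hosts, 62 usable)


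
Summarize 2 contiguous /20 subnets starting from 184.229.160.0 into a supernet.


Original prefix: /20
Number of subnets: 2 = 2^1
New prefix = 20 - 1 = 19
Supernet: 184.229.160.0/19


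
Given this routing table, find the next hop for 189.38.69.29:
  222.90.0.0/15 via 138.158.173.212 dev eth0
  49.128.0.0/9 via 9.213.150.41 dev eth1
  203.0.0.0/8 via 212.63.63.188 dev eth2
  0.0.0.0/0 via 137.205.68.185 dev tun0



Longest prefix match for 189.38.69.29:
  /15 222.90.0.0: no
  /9 49.128.0.0: no
  /8 203.0.0.0: no
  /0 0.0.0.0: MATCH
Selected: next-hop 137.205.68.185 via tun0 (matched /0)


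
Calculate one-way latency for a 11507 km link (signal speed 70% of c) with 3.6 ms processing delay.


Speed = 0.7 * 3e5 km/s = 210000 km/s
Propagation delay = 11507 / 210000 = 0.0548 s = 54.7952 ms
Processing delay = 3.6 ms
Total one-way latency = 58.3952 ms


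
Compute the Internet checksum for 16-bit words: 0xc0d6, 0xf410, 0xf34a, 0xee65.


Sum all words (with carry folding):
+ 0xc0d6 = 0xc0d6
+ 0xf410 = 0xb4e7
+ 0xf34a = 0xa832
+ 0xee65 = 0x9698
One's complement: ~0x9698
Checksum = 0x6967


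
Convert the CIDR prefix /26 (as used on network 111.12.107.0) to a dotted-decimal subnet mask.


/26 means 26 network bits, 6 host bits
Binary: 11111111111111111111111111000000
Mask: 255.255.255.192


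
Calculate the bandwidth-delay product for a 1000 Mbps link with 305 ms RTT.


BDP = bandwidth * RTT
= 1000 Mbps * 305 ms
= 1000 * 1e6 * 305 / 1000 bits
= 305000000 bits
= 38125000 bytes
= 37231.4453 KB
BDP = 305000000 bits (38125000 bytes)


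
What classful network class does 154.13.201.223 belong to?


First octet: 154
Binary: 10011010
10xxxxxx -> Class B (128-191)
Class B, default mask 255.255.0.0 (/16)


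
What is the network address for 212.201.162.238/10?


IP:   11010100.11001001.10100010.11101110
Mask: 11111111.11000000.00000000.00000000
AND operation:
Net:  11010100.11000000.00000000.00000000
Network: 212.192.0.0/10


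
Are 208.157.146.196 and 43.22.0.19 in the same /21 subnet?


Mask: 255.255.248.0
208.157.146.196 AND mask = 208.157.144.0
43.22.0.19 AND mask = 43.22.0.0
No, different subnets (208.157.144.0 vs 43.22.0.0)


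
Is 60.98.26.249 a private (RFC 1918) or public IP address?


RFC 1918 private ranges:
  10.0.0.0/8 (10.0.0.0 - 10.255.255.255)
  172.16.0.0/12 (172.16.0.0 - 172.31.255.255)
  192.168.0.0/16 (192.168.0.0 - 192.168.255.255)
Public (not in any RFC 1918 range)


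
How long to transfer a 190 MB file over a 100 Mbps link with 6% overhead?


Effective throughput = 100 * (1 - 6/100) = 94 Mbps
File size in Mb = 190 * 8 = 1520 Mb
Time = 1520 / 94
Time = 16.1702 seconds


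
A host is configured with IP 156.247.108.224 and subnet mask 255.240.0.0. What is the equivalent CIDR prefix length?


Binary: 11111111.11110000.00000000.00000000
Count leading 1s
Prefix: /12


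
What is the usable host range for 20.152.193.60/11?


Network: 20.128.0.0
Broadcast: 20.159.255.255
First usable = network + 1
Last usable = broadcast - 1
Range: 20.128.0.1 to 20.159.255.254


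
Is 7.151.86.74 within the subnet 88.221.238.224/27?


Subnet network: 88.221.238.224
Test IP AND mask: 7.151.86.64
No, 7.151.86.74 is not in 88.221.238.224/27


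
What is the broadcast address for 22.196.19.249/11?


Network: 22.192.0.0/11
Host bits = 21
Set all host bits to 1:
Broadcast: 22.223.255.255


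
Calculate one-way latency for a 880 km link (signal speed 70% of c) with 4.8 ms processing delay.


Speed = 0.7 * 3e5 km/s = 210000 km/s
Propagation delay = 880 / 210000 = 0.0042 s = 4.1905 ms
Processing delay = 4.8 ms
Total one-way latency = 8.9905 ms


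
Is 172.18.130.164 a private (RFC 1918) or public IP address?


RFC 1918 private ranges:
  10.0.0.0/8 (10.0.0.0 - 10.255.255.255)
  172.16.0.0/12 (172.16.0.0 - 172.31.255.255)
  192.168.0.0/16 (192.168.0.0 - 192.168.255.255)
Private (in 172.16.0.0/12)


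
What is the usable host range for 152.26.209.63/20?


Network: 152.26.208.0
Broadcast: 152.26.223.255
First usable = network + 1
Last usable = broadcast - 1
Range: 152.26.208.1 to 152.26.223.254


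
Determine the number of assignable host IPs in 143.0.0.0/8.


Host bits = 32 - 8 = 24
Total addresses = 2^24 = 16777216
Usable = total - 2 (network and broadcast)
Usable hosts: 16777214


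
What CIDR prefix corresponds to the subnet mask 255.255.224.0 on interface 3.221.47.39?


Binary: 11111111.11111111.11100000.00000000
Count leading 1s
Prefix: /19


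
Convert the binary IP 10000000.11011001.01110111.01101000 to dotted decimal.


10000000 = 128
11011001 = 217
01110111 = 119
01101000 = 104
IP: 128.217.119.104


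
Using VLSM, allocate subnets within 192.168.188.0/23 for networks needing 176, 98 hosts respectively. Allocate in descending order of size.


176 hosts -> /24 (254 usable): 192.168.188.0/24
98 hosts -> /25 (126 usable): 192.168.189.0/25
Allocation: 192.168.188.0/24 (176 hosts, 254 usable); 192.168.189.0/25 (98 hosts, 126 usable)


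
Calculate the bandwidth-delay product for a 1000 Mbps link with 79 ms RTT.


BDP = bandwidth * RTT
= 1000 Mbps * 79 ms
= 1000 * 1e6 * 79 / 1000 bits
= 79000000 bits
= 9875000 bytes
= 9643.5547 KB
BDP = 79000000 bits (9875000 bytes)


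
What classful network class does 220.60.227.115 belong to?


First octet: 220
Binary: 11011100
110xxxxx -> Class C (192-223)
Class C, default mask 255.255.255.0 (/24)


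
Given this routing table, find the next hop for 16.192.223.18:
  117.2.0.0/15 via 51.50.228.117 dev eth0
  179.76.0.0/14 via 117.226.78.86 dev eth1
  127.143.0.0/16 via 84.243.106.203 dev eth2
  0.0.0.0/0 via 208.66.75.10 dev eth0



Longest prefix match for 16.192.223.18:
  /15 117.2.0.0: no
  /14 179.76.0.0: no
  /16 127.143.0.0: no
  /0 0.0.0.0: MATCH
Selected: next-hop 208.66.75.10 via eth0 (matched /0)


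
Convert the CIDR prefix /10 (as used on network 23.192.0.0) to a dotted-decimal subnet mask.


/10 means 10 network bits, 22 host bits
Binary: 11111111110000000000000000000000
Mask: 255.192.0.0


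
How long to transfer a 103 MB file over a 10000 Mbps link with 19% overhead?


Effective throughput = 10000 * (1 - 19/100) = 8100.0 Mbps
File size in Mb = 103 * 8 = 824 Mb
Time = 824 / 8100.0
Time = 0.1017 seconds


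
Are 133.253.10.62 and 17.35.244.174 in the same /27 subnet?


Mask: 255.255.255.224
133.253.10.62 AND mask = 133.253.10.32
17.35.244.174 AND mask = 17.35.244.160
No, different subnets (133.253.10.32 vs 17.35.244.160)


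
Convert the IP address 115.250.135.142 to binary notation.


115 = 01110011
250 = 11111010
135 = 10000111
142 = 10001110
Binary: 01110011.11111010.10000111.10001110


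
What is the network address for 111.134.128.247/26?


IP:   01101111.10000110.10000000.11110111
Mask: 11111111.11111111.11111111.11000000
AND operation:
Net:  01101111.10000110.10000000.11000000
Network: 111.134.128.192/26


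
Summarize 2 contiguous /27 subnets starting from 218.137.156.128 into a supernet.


Original prefix: /27
Number of subnets: 2 = 2^1
New prefix = 27 - 1 = 26
Supernet: 218.137.156.128/26


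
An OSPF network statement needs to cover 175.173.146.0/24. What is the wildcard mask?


Subnet mask: 255.255.255.0
Wildcard = 255.255.255.255 - subnet mask
255 - 255 = 0
255 - 255 = 0
255 - 255 = 0
255 - 0 = 255
Wildcard: 0.0.0.255


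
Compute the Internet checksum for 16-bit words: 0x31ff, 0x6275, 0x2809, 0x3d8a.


Sum all words (with carry folding):
+ 0x31ff = 0x31ff
+ 0x6275 = 0x9474
+ 0x2809 = 0xbc7d
+ 0x3d8a = 0xfa07
One's complement: ~0xfa07
Checksum = 0x05f8


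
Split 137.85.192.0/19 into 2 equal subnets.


New prefix = 19 + 1 = 20
Each subnet has 4096 addresses
  137.85.192.0/20
  137.85.208.0/20
Subnets: 137.85.192.0/20, 137.85.208.0/20


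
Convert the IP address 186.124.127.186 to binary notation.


186 = 10111010
124 = 01111100
127 = 01111111
186 = 10111010
Binary: 10111010.01111100.01111111.10111010


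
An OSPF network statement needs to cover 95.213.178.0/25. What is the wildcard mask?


Subnet mask: 255.255.255.128
Wildcard = 255.255.255.255 - subnet mask
255 - 255 = 0
255 - 255 = 0
255 - 255 = 0
255 - 128 = 127
Wildcard: 0.0.0.127


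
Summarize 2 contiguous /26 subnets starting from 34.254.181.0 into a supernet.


Original prefix: /26
Number of subnets: 2 = 2^1
New prefix = 26 - 1 = 25
Supernet: 34.254.181.0/25


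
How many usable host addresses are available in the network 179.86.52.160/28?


Host bits = 32 - 28 = 4
Total addresses = 2^4 = 16
Usable = total - 2 (network and broadcast)
Usable hosts: 14


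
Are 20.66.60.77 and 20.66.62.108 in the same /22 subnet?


Mask: 255.255.252.0
20.66.60.77 AND mask = 20.66.60.0
20.66.62.108 AND mask = 20.66.60.0
Yes, same subnet (20.66.60.0)


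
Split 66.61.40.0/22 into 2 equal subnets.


New prefix = 22 + 1 = 23
Each subnet has 512 addresses
  66.61.40.0/23
  66.61.42.0/23
Subnets: 66.61.40.0/23, 66.61.42.0/23


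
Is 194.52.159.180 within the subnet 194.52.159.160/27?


Subnet network: 194.52.159.160
Test IP AND mask: 194.52.159.160
Yes, 194.52.159.180 is in 194.52.159.160/27


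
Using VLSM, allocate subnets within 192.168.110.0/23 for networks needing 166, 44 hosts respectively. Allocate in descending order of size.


166 hosts -> /24 (254 usable): 192.168.110.0/24
44 hosts -> /26 (62 usable): 192.168.111.0/26
Allocation: 192.168.110.0/24 (166 hosts, 254 usable); 192.168.111.0/26 (44 hosts, 62 usable)


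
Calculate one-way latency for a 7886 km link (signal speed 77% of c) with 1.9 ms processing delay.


Speed = 0.77 * 3e5 km/s = 231000 km/s
Propagation delay = 7886 / 231000 = 0.0341 s = 34.1385 ms
Processing delay = 1.9 ms
Total one-way latency = 36.0385 ms


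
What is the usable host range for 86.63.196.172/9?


Network: 86.0.0.0
Broadcast: 86.127.255.255
First usable = network + 1
Last usable = broadcast - 1
Range: 86.0.0.1 to 86.127.255.254


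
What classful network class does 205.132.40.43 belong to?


First octet: 205
Binary: 11001101
110xxxxx -> Class C (192-223)
Class C, default mask 255.255.255.0 (/24)


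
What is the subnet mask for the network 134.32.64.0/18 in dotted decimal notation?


/18 means 18 network bits, 14 host bits
Binary: 11111111111111111100000000000000
Mask: 255.255.192.0


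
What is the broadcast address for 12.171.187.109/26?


Network: 12.171.187.64/26
Host bits = 6
Set all host bits to 1:
Broadcast: 12.171.187.127


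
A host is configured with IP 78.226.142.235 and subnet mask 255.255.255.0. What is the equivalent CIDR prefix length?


Binary: 11111111.11111111.11111111.00000000
Count leading 1s
Prefix: /24


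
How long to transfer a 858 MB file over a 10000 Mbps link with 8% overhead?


Effective throughput = 10000 * (1 - 8/100) = 9200 Mbps
File size in Mb = 858 * 8 = 6864 Mb
Time = 6864 / 9200
Time = 0.7461 seconds


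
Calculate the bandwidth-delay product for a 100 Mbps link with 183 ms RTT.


BDP = bandwidth * RTT
= 100 Mbps * 183 ms
= 100 * 1e6 * 183 / 1000 bits
= 18300000 bits
= 2287500 bytes
= 2233.8867 KB
BDP = 18300000 bits (2287500 bytes)


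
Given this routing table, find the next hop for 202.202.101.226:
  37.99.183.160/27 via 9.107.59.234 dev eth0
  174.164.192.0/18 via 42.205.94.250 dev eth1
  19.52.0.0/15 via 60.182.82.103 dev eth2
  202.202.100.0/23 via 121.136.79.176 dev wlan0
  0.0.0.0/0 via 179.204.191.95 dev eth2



Longest prefix match for 202.202.101.226:
  /27 37.99.183.160: no
  /18 174.164.192.0: no
  /15 19.52.0.0: no
  /23 202.202.100.0: MATCH
  /0 0.0.0.0: MATCH
Selected: next-hop 121.136.79.176 via wlan0 (matched /23)


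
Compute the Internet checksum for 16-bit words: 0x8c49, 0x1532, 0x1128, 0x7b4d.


Sum all words (with carry folding):
+ 0x8c49 = 0x8c49
+ 0x1532 = 0xa17b
+ 0x1128 = 0xb2a3
+ 0x7b4d = 0x2df1
One's complement: ~0x2df1
Checksum = 0xd20e


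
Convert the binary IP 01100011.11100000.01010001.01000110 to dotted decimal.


01100011 = 99
11100000 = 224
01010001 = 81
01000110 = 70
IP: 99.224.81.70


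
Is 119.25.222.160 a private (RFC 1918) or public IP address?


RFC 1918 private ranges:
  10.0.0.0/8 (10.0.0.0 - 10.255.255.255)
  172.16.0.0/12 (172.16.0.0 - 172.31.255.255)
  192.168.0.0/16 (192.168.0.0 - 192.168.255.255)
Public (not in any RFC 1918 range)


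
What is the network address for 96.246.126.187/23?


IP:   01100000.11110110.01111110.10111011
Mask: 11111111.11111111.11111110.00000000
AND operation:
Net:  01100000.11110110.01111110.00000000
Network: 96.246.126.0/23


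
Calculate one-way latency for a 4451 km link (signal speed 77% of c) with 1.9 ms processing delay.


Speed = 0.77 * 3e5 km/s = 231000 km/s
Propagation delay = 4451 / 231000 = 0.0193 s = 19.2684 ms
Processing delay = 1.9 ms
Total one-way latency = 21.1684 ms


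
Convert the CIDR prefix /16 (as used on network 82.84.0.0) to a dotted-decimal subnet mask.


/16 means 16 network bits, 16 host bits
Binary: 11111111111111110000000000000000
Mask: 255.255.0.0


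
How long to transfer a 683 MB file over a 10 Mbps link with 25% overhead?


Effective throughput = 10 * (1 - 25/100) = 7.5 Mbps
File size in Mb = 683 * 8 = 5464 Mb
Time = 5464 / 7.5
Time = 728.5333 seconds


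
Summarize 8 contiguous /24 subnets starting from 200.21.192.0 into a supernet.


Original prefix: /24
Number of subnets: 8 = 2^3
New prefix = 24 - 3 = 21
Supernet: 200.21.192.0/21


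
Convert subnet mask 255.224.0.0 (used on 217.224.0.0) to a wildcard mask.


Subnet mask: 255.224.0.0
Wildcard = 255.255.255.255 - subnet mask
255 - 255 = 0
255 - 224 = 31
255 - 0 = 255
255 - 0 = 255
Wildcard: 0.31.255.255


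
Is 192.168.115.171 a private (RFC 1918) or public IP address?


RFC 1918 private ranges:
  10.0.0.0/8 (10.0.0.0 - 10.255.255.255)
  172.16.0.0/12 (172.16.0.0 - 172.31.255.255)
  192.168.0.0/16 (192.168.0.0 - 192.168.255.255)
Private (in 192.168.0.0/16)


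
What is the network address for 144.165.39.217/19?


IP:   10010000.10100101.00100111.11011001
Mask: 11111111.11111111.11100000.00000000
AND operation:
Net:  10010000.10100101.00100000.00000000
Network: 144.165.32.0/19


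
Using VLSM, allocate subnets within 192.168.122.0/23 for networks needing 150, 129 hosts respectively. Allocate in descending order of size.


150 hosts -> /24 (254 usable): 192.168.122.0/24
129 hosts -> /24 (254 usable): 192.168.123.0/24
Allocation: 192.168.122.0/24 (150 hosts, 254 usable); 192.168.123.0/24 (129 hosts, 254 usable)


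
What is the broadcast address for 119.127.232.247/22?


Network: 119.127.232.0/22
Host bits = 10
Set all host bits to 1:
Broadcast: 119.127.235.255


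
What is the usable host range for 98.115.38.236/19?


Network: 98.115.32.0
Broadcast: 98.115.63.255
First usable = network + 1
Last usable = broadcast - 1
Range: 98.115.32.1 to 98.115.63.254


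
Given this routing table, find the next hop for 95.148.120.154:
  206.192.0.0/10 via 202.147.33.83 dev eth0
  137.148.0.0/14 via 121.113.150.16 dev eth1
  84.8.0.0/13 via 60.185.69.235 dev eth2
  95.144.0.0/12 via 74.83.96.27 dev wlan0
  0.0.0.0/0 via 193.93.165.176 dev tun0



Longest prefix match for 95.148.120.154:
  /10 206.192.0.0: no
  /14 137.148.0.0: no
  /13 84.8.0.0: no
  /12 95.144.0.0: MATCH
  /0 0.0.0.0: MATCH
Selected: next-hop 74.83.96.27 via wlan0 (matched /12)


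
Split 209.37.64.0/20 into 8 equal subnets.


New prefix = 20 + 3 = 23
Each subnet has 512 addresses
  209.37.64.0/23
  209.37.66.0/23
  209.37.68.0/23
  209.37.70.0/23
  209.37.72.0/23
  209.37.74.0/23
  209.37.76.0/23
  209.37.78.0/23
Subnets: 209.37.64.0/23, 209.37.66.0/23, 209.37.68.0/23, 209.37.70.0/23, 209.37.72.0/23, 209.37.74.0/23, 209.37.76.0/23, 209.37.78.0/23


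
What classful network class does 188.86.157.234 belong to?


First octet: 188
Binary: 10111100
10xxxxxx -> Class B (128-191)
Class B, default mask 255.255.0.0 (/16)


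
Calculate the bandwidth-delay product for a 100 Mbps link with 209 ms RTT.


BDP = bandwidth * RTT
= 100 Mbps * 209 ms
= 100 * 1e6 * 209 / 1000 bits
= 20900000 bits
= 2612500 bytes
= 2551.2695 KB
BDP = 20900000 bits (2612500 bytes)


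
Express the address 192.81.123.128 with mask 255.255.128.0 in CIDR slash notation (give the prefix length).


Binary: 11111111.11111111.10000000.00000000
Count leading 1s
Prefix: /17


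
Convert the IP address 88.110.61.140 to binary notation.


88 = 01011000
110 = 01101110
61 = 00111101
140 = 10001100
Binary: 01011000.01101110.00111101.10001100


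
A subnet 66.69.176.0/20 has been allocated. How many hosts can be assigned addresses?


Host bits = 32 - 20 = 12
Total addresses = 2^12 = 4096
Usable = total - 2 (network and broadcast)
Usable hosts: 4094


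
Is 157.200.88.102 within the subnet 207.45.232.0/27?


Subnet network: 207.45.232.0
Test IP AND mask: 157.200.88.96
No, 157.200.88.102 is not in 207.45.232.0/27


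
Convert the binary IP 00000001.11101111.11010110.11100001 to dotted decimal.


00000001 = 1
11101111 = 239
11010110 = 214
11100001 = 225
IP: 1.239.214.225


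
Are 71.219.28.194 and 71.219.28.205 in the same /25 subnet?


Mask: 255.255.255.128
71.219.28.194 AND mask = 71.219.28.128
71.219.28.205 AND mask = 71.219.28.128
Yes, same subnet (71.219.28.128)


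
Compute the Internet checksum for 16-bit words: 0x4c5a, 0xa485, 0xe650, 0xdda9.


Sum all words (with carry folding):
+ 0x4c5a = 0x4c5a
+ 0xa485 = 0xf0df
+ 0xe650 = 0xd730
+ 0xdda9 = 0xb4da
One's complement: ~0xb4da
Checksum = 0x4b25


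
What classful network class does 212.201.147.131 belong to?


First octet: 212
Binary: 11010100
110xxxxx -> Class C (192-223)
Class C, default mask 255.255.255.0 (/24)


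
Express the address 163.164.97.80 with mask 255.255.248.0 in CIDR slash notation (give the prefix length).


Binary: 11111111.11111111.11111000.00000000
Count leading 1s
Prefix: /21


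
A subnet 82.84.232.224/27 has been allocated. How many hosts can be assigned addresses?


Host bits = 32 - 27 = 5
Total addresses = 2^5 = 32
Usable = total - 2 (network and broadcast)
Usable hosts: 30


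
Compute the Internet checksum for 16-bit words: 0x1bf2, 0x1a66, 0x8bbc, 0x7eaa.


Sum all words (with carry folding):
+ 0x1bf2 = 0x1bf2
+ 0x1a66 = 0x3658
+ 0x8bbc = 0xc214
+ 0x7eaa = 0x40bf
One's complement: ~0x40bf
Checksum = 0xbf40


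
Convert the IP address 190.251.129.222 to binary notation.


190 = 10111110
251 = 11111011
129 = 10000001
222 = 11011110
Binary: 10111110.11111011.10000001.11011110


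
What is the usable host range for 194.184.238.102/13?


Network: 194.184.0.0
Broadcast: 194.191.255.255
First usable = network + 1
Last usable = broadcast - 1
Range: 194.184.0.1 to 194.191.255.254


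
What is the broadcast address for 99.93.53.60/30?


Network: 99.93.53.60/30
Host bits = 2
Set all host bits to 1:
Broadcast: 99.93.53.63


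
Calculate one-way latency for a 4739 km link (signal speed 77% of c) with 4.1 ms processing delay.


Speed = 0.77 * 3e5 km/s = 231000 km/s
Propagation delay = 4739 / 231000 = 0.0205 s = 20.5152 ms
Processing delay = 4.1 ms
Total one-way latency = 24.6152 ms


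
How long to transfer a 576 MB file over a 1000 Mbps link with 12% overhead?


Effective throughput = 1000 * (1 - 12/100) = 880 Mbps
File size in Mb = 576 * 8 = 4608 Mb
Time = 4608 / 880
Time = 5.2364 seconds


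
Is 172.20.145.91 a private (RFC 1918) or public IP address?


RFC 1918 private ranges:
  10.0.0.0/8 (10.0.0.0 - 10.255.255.255)
  172.16.0.0/12 (172.16.0.0 - 172.31.255.255)
  192.168.0.0/16 (192.168.0.0 - 192.168.255.255)
Private (in 172.16.0.0/12)


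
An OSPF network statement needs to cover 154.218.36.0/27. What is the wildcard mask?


Subnet mask: 255.255.255.224
Wildcard = 255.255.255.255 - subnet mask
255 - 255 = 0
255 - 255 = 0
255 - 255 = 0
255 - 224 = 31
Wildcard: 0.0.0.31


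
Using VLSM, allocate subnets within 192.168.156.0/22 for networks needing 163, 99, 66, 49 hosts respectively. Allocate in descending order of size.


163 hosts -> /24 (254 usable): 192.168.156.0/24
99 hosts -> /25 (126 usable): 192.168.157.0/25
66 hosts -> /25 (126 usable): 192.168.157.128/25
49 hosts -> /26 (62 usable): 192.168.158.0/26
Allocation: 192.168.156.0/24 (163 hosts, 254 usable); 192.168.157.0/25 (99 hosts, 126 usable); 192.168.157.128/25 (66 hosts, 126 usable); 192.168.158.0/26 (49 hosts, 62 usable)


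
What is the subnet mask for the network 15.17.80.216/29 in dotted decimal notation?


/29 means 29 network bits, 3 host bits
Binary: 11111111111111111111111111111000
Mask: 255.255.255.248


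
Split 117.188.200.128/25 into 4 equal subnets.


New prefix = 25 + 2 = 27
Each subnet has 32 addresses
  117.188.200.128/27
  117.188.200.160/27
  117.188.200.192/27
  117.188.200.224/27
Subnets: 117.188.200.128/27, 117.188.200.160/27, 117.188.200.192/27, 117.188.200.224/27


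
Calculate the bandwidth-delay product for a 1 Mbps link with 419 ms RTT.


BDP = bandwidth * RTT
= 1 Mbps * 419 ms
= 1 * 1e6 * 419 / 1000 bits
= 419000 bits
= 52375 bytes
= 51.1475 KB
BDP = 419000 bits (52375 bytes)


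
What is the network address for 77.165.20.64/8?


IP:   01001101.10100101.00010100.01000000
Mask: 11111111.00000000.00000000.00000000
AND operation:
Net:  01001101.00000000.00000000.00000000
Network: 77.0.0.0/8


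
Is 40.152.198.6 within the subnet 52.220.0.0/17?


Subnet network: 52.220.0.0
Test IP AND mask: 40.152.128.0
No, 40.152.198.6 is not in 52.220.0.0/17


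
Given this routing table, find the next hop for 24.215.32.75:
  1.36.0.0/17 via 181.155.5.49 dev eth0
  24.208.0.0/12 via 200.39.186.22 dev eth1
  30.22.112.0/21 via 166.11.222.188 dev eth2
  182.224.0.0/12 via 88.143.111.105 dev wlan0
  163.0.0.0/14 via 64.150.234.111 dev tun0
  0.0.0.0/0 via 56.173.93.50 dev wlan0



Longest prefix match for 24.215.32.75:
  /17 1.36.0.0: no
  /12 24.208.0.0: MATCH
  /21 30.22.112.0: no
  /12 182.224.0.0: no
  /14 163.0.0.0: no
  /0 0.0.0.0: MATCH
Selected: next-hop 200.39.186.22 via eth1 (matched /12)


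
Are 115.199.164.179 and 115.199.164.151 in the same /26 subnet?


Mask: 255.255.255.192
115.199.164.179 AND mask = 115.199.164.128
115.199.164.151 AND mask = 115.199.164.128
Yes, same subnet (115.199.164.128)


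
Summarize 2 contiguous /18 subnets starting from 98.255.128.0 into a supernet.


Original prefix: /18
Number of subnets: 2 = 2^1
New prefix = 18 - 1 = 17
Supernet: 98.255.128.0/17


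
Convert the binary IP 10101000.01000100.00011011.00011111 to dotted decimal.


10101000 = 168
01000100 = 68
00011011 = 27
00011111 = 31
IP: 168.68.27.31


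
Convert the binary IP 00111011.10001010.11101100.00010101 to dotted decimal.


00111011 = 59
10001010 = 138
11101100 = 236
00010101 = 21
IP: 59.138.236.21


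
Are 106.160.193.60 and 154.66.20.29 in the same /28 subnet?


Mask: 255.255.255.240
106.160.193.60 AND mask = 106.160.193.48
154.66.20.29 AND mask = 154.66.20.16
No, different subnets (106.160.193.48 vs 154.66.20.16)


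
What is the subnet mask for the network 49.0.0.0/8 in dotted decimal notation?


/8 means 8 network bits, 24 host bits
Binary: 11111111000000000000000000000000
Mask: 255.0.0.0


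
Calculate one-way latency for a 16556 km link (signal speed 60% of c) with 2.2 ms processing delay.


Speed = 0.6 * 3e5 km/s = 180000 km/s
Propagation delay = 16556 / 180000 = 0.092 s = 91.9778 ms
Processing delay = 2.2 ms
Total one-way latency = 94.1778 ms


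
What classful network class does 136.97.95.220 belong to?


First octet: 136
Binary: 10001000
10xxxxxx -> Class B (128-191)
Class B, default mask 255.255.0.0 (/16)


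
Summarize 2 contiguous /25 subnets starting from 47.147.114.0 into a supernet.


Original prefix: /25
Number of subnets: 2 = 2^1
New prefix = 25 - 1 = 24
Supernet: 47.147.114.0/24


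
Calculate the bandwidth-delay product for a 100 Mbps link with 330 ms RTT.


BDP = bandwidth * RTT
= 100 Mbps * 330 ms
= 100 * 1e6 * 330 / 1000 bits
= 33000000 bits
= 4125000 bytes
= 4028.3203 KB
BDP = 33000000 bits (4125000 bytes)


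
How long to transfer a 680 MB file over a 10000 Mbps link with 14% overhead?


Effective throughput = 10000 * (1 - 14/100) = 8600 Mbps
File size in Mb = 680 * 8 = 5440 Mb
Time = 5440 / 8600
Time = 0.6326 seconds


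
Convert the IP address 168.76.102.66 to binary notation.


168 = 10101000
76 = 01001100
102 = 01100110
66 = 01000010
Binary: 10101000.01001100.01100110.01000010


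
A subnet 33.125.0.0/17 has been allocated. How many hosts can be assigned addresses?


Host bits = 32 - 17 = 15
Total addresses = 2^15 = 32768
Usable = total - 2 (network and broadcast)
Usable hosts: 32766


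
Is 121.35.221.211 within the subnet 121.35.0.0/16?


Subnet network: 121.35.0.0
Test IP AND mask: 121.35.0.0
Yes, 121.35.221.211 is in 121.35.0.0/16


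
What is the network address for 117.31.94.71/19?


IP:   01110101.00011111.01011110.01000111
Mask: 11111111.11111111.11100000.00000000
AND operation:
Net:  01110101.00011111.01000000.00000000
Network: 117.31.64.0/19


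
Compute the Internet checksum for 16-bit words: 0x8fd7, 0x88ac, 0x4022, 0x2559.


Sum all words (with carry folding):
+ 0x8fd7 = 0x8fd7
+ 0x88ac = 0x1884
+ 0x4022 = 0x58a6
+ 0x2559 = 0x7dff
One's complement: ~0x7dff
Checksum = 0x8200


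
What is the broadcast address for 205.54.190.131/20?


Network: 205.54.176.0/20
Host bits = 12
Set all host bits to 1:
Broadcast: 205.54.191.255


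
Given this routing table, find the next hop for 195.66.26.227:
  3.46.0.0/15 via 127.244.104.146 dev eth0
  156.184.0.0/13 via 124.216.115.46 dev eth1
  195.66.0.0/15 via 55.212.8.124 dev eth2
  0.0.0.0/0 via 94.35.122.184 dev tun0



Longest prefix match for 195.66.26.227:
  /15 3.46.0.0: no
  /13 156.184.0.0: no
  /15 195.66.0.0: MATCH
  /0 0.0.0.0: MATCH
Selected: next-hop 55.212.8.124 via eth2 (matched /15)


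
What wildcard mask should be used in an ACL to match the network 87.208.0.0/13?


Subnet mask: 255.248.0.0
Wildcard = 255.255.255.255 - subnet mask
255 - 255 = 0
255 - 248 = 7
255 - 0 = 255
255 - 0 = 255
Wildcard: 0.7.255.255


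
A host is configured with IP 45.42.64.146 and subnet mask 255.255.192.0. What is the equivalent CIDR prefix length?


Binary: 11111111.11111111.11000000.00000000
Count leading 1s
Prefix: /18


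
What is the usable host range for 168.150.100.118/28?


Network: 168.150.100.112
Broadcast: 168.150.100.127
First usable = network + 1
Last usable = broadcast - 1
Range: 168.150.100.113 to 168.150.100.126


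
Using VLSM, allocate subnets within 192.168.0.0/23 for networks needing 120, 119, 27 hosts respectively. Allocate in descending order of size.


120 hosts -> /25 (126 usable): 192.168.0.0/25
119 hosts -> /25 (126 usable): 192.168.0.128/25
27 hosts -> /27 (30 usable): 192.168.1.0/27
Allocation: 192.168.0.0/25 (120 hosts, 126 usable); 192.168.0.128/25 (119 hosts, 126 usable); 192.168.1.0/27 (27 hosts, 30 usable)


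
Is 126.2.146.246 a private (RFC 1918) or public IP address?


RFC 1918 private ranges:
  10.0.0.0/8 (10.0.0.0 - 10.255.255.255)
  172.16.0.0/12 (172.16.0.0 - 172.31.255.255)
  192.168.0.0/16 (192.168.0.0 - 192.168.255.255)
Public (not in any RFC 1918 range)


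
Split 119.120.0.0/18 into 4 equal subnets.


New prefix = 18 + 2 = 20
Each subnet has 4096 addresses
  119.120.0.0/20
  119.120.16.0/20
  119.120.32.0/20
  119.120.48.0/20
Subnets: 119.120.0.0/20, 119.120.16.0/20, 119.120.32.0/20, 119.120.48.0/20


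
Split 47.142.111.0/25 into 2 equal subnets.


New prefix = 25 + 1 = 26
Each subnet has 64 addresses
  47.142.111.0/26
  47.142.111.64/26
Subnets: 47.142.111.0/26, 47.142.111.64/26


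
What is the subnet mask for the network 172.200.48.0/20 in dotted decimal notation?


/20 means 20 network bits, 12 host bits
Binary: 11111111111111111111000000000000
Mask: 255.255.240.0


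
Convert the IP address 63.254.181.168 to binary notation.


63 = 00111111
254 = 11111110
181 = 10110101
168 = 10101000
Binary: 00111111.11111110.10110101.10101000


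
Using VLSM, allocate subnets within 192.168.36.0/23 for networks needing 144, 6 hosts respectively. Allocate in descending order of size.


144 hosts -> /24 (254 usable): 192.168.36.0/24
6 hosts -> /29 (6 usable): 192.168.37.0/29
Allocation: 192.168.36.0/24 (144 hosts, 254 usable); 192.168.37.0/29 (6 hosts, 6 usable)


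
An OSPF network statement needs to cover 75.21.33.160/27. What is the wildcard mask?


Subnet mask: 255.255.255.224
Wildcard = 255.255.255.255 - subnet mask
255 - 255 = 0
255 - 255 = 0
255 - 255 = 0
255 - 224 = 31
Wildcard: 0.0.0.31
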